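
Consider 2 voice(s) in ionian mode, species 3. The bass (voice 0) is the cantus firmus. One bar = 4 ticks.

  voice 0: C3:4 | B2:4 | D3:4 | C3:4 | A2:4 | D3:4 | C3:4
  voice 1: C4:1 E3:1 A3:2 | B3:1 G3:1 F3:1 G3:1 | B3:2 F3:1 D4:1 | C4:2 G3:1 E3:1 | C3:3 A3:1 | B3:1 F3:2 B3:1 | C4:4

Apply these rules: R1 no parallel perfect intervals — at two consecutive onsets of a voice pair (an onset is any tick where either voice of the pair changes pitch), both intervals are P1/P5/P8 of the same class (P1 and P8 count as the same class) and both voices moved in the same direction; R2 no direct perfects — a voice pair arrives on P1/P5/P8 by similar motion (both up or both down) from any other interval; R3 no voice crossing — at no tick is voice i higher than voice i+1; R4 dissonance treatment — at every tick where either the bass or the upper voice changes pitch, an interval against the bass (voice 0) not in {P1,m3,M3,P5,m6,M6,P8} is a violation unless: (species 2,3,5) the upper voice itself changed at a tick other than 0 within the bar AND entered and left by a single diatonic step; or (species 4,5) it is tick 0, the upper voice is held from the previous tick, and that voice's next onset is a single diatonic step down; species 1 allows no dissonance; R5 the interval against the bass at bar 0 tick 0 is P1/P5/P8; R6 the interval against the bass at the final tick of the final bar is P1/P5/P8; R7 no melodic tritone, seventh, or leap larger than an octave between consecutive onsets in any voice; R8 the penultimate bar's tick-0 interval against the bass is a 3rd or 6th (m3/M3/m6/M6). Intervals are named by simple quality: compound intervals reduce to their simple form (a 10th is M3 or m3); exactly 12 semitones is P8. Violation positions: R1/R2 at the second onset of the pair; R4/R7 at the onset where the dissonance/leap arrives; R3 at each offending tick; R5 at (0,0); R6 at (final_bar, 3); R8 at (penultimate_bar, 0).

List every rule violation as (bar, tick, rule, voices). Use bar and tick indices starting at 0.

(2, 2, R7, (1,))
(3, 0, R1, (0, 1))
(5, 1, R7, (1,))
(5, 3, R7, (1,))

bar 0: v0=C3 v1=C4 downbeat P8
bar 1: v0=B2 v1=B3 downbeat P8
bar 2: v0=D3 v1=B3 downbeat M6
bar 3: v0=C3 v1=C4 downbeat P8
bar 4: v0=A2 v1=C3 downbeat m3
bar 5: v0=D3 v1=B3 downbeat M6
bar 6: v0=C3 v1=C4 downbeat P8
  -> R7 @ bar 2 tick 2 v(1,): B3->F3 leap 6st
  -> R1 @ bar 3 tick 0 v(0, 1): D3/D4 P8 -> C3/C4 P8 similar
  -> R7 @ bar 5 tick 1 v(1,): B3->F3 leap 6st
  -> R7 @ bar 5 tick 3 v(1,): F3->B3 leap 6st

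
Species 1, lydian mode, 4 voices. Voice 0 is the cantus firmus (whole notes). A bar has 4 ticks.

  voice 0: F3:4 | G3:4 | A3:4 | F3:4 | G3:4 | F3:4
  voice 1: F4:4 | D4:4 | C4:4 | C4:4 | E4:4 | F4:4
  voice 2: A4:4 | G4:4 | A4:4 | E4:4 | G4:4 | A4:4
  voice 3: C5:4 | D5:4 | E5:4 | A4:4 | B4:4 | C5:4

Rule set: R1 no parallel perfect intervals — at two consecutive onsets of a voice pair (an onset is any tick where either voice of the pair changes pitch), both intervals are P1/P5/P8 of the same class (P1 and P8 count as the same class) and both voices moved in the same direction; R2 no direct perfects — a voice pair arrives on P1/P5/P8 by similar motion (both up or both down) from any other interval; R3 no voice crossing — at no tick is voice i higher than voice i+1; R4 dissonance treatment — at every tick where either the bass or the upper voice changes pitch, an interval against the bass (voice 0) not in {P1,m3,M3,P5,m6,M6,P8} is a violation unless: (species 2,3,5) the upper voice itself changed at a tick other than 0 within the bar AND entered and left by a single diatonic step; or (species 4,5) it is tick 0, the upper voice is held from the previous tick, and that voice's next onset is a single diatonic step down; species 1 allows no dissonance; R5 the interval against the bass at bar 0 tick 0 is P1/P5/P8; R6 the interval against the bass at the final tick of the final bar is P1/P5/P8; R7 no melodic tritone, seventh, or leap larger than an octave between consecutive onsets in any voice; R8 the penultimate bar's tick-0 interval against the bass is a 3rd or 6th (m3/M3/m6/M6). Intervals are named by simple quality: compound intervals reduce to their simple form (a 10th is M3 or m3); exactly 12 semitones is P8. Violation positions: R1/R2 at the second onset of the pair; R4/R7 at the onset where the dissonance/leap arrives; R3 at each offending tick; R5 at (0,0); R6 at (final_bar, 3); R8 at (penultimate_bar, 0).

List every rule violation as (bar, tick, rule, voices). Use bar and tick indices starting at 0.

(0, 0, R5, (0, 2))
(1, 0, R1, (0, 3))
(2, 0, R1, (0, 2))
(2, 0, R1, (0, 3))
(2, 0, R1, (2, 3))
(3, 0, R4, (0, 2))
(4, 0, R2, (0, 2))
(4, 0, R2, (1, 3))
(4, 0, R8, (0, 2))
(5, 0, R1, (1, 3))
(5, 3, R6, (0, 2))

bar 0: v0=F3 v1=F4 v2=A4 v3=C5 downbeat P5
bar 1: v0=G3 v1=D4 v2=G4 v3=D5 downbeat P5
bar 2: v0=A3 v1=C4 v2=A4 v3=E5 downbeat P5
bar 3: v0=F3 v1=C4 v2=E4 v3=A4 downbeat M3
bar 4: v0=G3 v1=E4 v2=G4 v3=B4 downbeat M3
bar 5: v0=F3 v1=F4 v2=A4 v3=C5 downbeat P5
  -> R5 @ bar 0 tick 0 v(0, 2): opens on M3
  -> R1 @ bar 1 tick 0 v(0, 3): F3/C5 P5 -> G3/D5 P5 similar
  -> R1 @ bar 2 tick 0 v(0, 2): G3/G4 P8 -> A3/A4 P8 similar
  -> R1 @ bar 2 tick 0 v(0, 3): G3/D5 P5 -> A3/E5 P5 similar
  -> R1 @ bar 2 tick 0 v(2, 3): G4/D5 P5 -> A4/E5 P5 similar
  -> R4 @ bar 3 tick 0 v(0, 2): F3/E4 M7 untreated
  -> R2 @ bar 4 tick 0 v(0, 2): F3/E4 M7 -> G3/G4 P8 similar
  -> R2 @ bar 4 tick 0 v(1, 3): C4/A4 M6 -> E4/B4 P5 similar
  -> R8 @ bar 4 tick 0 v(0, 2): penult P8 not 3rd/6th
  -> R1 @ bar 5 tick 0 v(1, 3): E4/B4 P5 -> F4/C5 P5 similar
  -> R6 @ bar 5 tick 3 v(0, 2): closes on M3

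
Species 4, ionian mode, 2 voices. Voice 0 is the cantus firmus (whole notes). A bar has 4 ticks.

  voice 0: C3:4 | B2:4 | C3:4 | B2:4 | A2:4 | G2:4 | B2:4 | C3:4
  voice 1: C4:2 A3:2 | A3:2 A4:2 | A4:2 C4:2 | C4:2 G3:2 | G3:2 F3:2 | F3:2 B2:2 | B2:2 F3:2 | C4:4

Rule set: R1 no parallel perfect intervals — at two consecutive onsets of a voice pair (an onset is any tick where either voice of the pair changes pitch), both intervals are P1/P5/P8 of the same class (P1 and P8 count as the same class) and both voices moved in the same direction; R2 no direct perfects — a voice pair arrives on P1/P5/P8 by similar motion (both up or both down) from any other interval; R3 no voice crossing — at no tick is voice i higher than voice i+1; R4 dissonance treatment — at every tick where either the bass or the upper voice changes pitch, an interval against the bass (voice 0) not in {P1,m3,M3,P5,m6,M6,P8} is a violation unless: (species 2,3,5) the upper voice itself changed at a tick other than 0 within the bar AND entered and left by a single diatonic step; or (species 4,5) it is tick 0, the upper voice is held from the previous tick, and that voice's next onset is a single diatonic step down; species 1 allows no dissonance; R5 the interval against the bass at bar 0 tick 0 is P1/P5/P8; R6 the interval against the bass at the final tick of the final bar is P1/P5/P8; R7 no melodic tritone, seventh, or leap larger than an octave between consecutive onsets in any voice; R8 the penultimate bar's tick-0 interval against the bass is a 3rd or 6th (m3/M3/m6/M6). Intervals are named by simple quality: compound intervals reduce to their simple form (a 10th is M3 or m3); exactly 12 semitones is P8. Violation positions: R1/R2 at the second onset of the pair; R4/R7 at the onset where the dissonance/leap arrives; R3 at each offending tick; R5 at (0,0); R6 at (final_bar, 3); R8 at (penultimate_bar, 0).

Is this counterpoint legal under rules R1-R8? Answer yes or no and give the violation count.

No (9 violations)

bar 0: v0=C3 v1=C4 (P8)
bar 1: v0=B2 v1=A3 (m7)
bar 2: v0=C3 v1=A4 (M6)
bar 3: v0=B2 v1=C4 (m2)
bar 4: v0=A2 v1=G3 (m7)
bar 5: v0=G2 v1=F3 (m7)
bar 6: v0=B2 v1=B2 (P1)
bar 7: v0=C3 v1=C4 (P8)
  R4 @ bar1.0: B2/A3 m7 untreated
  R4 @ bar1.2: B2/A4 m7 untreated
  R4 @ bar3.0: B2/C4 m2 untreated
  R4 @ bar5.0: G2/F3 m7 untreated
  R7 @ bar5.2: F3->B2 leap 6st
  R8 @ bar6.0: penult P1 not 3rd/6th
  R4 @ bar6.2: B2/F3 TT untreated
  R7 @ bar6.2: B2->F3 leap 6st
  R2 @ bar7.0: B2/F3 TT -> C3/C4 P8 similar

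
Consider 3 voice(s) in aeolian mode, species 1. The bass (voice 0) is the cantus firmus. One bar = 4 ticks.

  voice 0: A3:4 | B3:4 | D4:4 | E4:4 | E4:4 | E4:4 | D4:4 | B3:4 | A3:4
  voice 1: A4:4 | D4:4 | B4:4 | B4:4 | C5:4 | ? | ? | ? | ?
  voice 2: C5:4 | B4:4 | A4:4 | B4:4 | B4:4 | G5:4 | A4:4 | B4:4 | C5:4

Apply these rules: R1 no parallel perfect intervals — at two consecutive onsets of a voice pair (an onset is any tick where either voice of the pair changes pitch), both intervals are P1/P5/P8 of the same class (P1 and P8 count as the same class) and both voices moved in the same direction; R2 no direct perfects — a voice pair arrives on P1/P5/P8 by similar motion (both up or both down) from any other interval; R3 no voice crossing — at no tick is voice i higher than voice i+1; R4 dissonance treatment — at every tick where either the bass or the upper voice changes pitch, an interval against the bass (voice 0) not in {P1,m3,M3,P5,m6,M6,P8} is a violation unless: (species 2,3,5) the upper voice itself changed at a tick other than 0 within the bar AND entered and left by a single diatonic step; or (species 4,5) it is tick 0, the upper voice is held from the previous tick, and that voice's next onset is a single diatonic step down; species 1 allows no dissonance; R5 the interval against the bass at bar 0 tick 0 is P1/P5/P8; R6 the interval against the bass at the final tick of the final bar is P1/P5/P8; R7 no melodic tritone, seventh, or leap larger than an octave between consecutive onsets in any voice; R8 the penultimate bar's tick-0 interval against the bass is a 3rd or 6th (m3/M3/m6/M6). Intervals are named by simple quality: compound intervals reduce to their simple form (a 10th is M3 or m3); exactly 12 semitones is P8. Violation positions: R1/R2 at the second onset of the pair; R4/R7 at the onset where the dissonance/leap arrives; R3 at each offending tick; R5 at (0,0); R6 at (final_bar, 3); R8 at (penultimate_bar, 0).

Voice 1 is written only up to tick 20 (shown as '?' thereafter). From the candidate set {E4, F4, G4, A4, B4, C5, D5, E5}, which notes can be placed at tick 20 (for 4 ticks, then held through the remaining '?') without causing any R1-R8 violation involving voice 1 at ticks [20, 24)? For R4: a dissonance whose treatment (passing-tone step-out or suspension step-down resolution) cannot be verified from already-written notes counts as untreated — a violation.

{B4, C5, E4, E5, G4}

E4: legal
F4: violates R4
G4: legal
A4: violates R4
B4: legal
C5: legal
D5: violates R4
E5: legal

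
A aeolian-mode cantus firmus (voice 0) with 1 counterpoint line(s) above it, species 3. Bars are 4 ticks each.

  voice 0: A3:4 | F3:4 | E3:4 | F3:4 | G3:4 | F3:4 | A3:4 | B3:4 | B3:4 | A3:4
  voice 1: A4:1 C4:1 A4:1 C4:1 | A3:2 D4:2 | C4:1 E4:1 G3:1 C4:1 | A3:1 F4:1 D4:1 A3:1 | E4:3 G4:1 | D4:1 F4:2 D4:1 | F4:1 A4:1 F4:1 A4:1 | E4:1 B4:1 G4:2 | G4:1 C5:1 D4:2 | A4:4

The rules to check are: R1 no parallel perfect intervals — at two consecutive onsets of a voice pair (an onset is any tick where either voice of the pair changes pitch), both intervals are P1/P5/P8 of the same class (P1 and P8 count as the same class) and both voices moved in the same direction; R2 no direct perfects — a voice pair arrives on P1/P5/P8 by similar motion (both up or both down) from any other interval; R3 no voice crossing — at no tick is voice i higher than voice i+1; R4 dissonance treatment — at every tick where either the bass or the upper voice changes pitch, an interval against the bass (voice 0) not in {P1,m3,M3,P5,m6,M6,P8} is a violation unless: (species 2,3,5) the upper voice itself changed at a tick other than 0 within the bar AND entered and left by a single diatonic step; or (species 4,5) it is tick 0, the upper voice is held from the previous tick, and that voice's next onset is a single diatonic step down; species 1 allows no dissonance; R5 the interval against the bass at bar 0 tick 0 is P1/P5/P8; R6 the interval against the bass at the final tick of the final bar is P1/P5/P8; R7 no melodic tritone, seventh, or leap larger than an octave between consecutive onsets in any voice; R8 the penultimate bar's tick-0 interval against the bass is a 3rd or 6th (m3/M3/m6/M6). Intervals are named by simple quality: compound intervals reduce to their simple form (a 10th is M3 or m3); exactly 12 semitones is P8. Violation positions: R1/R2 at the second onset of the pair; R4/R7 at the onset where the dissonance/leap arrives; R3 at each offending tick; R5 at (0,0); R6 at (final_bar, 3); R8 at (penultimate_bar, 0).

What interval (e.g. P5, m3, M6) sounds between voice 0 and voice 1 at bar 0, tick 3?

voice 0=A3 voice 1=C4 -> m3

m3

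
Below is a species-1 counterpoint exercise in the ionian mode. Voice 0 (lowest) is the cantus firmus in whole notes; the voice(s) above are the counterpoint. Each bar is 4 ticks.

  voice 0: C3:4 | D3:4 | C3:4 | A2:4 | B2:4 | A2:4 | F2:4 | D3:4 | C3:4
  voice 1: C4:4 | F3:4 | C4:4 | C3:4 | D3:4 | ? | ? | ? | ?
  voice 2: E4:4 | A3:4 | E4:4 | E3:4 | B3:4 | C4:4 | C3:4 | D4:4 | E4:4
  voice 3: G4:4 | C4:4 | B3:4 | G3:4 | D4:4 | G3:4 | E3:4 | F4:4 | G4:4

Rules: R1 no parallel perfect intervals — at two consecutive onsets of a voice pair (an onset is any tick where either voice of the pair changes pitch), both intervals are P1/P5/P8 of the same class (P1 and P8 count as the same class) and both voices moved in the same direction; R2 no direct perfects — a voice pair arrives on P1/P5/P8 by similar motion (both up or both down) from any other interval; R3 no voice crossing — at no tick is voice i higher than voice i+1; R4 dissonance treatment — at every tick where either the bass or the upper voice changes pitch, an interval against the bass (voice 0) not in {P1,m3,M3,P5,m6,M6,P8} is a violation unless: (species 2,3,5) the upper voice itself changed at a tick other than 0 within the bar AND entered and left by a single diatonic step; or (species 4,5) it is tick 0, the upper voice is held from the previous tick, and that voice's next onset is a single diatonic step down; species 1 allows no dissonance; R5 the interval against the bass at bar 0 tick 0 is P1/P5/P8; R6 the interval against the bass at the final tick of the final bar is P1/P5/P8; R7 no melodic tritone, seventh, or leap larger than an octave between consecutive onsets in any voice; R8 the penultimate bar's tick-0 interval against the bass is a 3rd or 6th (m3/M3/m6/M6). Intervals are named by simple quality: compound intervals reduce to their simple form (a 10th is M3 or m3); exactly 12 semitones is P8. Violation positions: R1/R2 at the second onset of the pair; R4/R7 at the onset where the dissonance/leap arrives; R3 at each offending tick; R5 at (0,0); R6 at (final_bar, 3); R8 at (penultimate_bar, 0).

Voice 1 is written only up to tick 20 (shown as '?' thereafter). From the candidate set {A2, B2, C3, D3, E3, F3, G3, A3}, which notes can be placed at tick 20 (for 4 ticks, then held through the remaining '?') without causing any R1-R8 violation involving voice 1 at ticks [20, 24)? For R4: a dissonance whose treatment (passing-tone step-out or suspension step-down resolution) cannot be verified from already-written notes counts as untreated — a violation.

A2: violates R2
B2: violates R4
C3: violates R2
D3: violates R4
E3: legal
F3: violates R2
G3: violates R4
A3: legal

{A3, E3}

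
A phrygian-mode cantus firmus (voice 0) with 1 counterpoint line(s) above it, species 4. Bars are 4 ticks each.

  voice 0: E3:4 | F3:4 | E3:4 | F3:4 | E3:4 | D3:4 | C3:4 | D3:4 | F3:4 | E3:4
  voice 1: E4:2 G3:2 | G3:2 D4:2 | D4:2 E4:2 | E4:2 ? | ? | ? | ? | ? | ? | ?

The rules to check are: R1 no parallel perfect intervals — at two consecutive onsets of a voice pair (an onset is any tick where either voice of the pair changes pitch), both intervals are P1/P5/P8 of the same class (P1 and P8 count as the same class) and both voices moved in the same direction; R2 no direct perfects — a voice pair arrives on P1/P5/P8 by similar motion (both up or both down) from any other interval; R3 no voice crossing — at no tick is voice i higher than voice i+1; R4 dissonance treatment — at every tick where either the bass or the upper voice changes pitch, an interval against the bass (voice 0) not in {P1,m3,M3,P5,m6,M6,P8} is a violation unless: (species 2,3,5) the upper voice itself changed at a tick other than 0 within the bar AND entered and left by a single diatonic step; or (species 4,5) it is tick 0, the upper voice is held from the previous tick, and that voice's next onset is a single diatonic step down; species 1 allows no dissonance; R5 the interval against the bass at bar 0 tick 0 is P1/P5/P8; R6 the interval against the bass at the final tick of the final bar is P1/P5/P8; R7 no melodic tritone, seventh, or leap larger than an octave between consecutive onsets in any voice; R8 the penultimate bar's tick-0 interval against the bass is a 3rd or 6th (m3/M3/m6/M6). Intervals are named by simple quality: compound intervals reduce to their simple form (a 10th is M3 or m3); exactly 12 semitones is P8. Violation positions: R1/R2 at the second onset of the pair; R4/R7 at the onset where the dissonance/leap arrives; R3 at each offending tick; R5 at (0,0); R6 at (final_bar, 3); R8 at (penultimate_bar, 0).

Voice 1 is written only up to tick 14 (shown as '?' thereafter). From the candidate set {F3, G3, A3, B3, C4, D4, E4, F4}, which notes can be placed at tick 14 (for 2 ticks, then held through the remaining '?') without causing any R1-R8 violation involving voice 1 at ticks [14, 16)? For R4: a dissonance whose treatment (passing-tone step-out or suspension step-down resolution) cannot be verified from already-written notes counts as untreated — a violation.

{A3, C4, D4, E4, F4}

F3: violates R7
G3: violates R4
A3: legal
B3: violates R4
C4: legal
D4: legal
E4: legal
F4: legal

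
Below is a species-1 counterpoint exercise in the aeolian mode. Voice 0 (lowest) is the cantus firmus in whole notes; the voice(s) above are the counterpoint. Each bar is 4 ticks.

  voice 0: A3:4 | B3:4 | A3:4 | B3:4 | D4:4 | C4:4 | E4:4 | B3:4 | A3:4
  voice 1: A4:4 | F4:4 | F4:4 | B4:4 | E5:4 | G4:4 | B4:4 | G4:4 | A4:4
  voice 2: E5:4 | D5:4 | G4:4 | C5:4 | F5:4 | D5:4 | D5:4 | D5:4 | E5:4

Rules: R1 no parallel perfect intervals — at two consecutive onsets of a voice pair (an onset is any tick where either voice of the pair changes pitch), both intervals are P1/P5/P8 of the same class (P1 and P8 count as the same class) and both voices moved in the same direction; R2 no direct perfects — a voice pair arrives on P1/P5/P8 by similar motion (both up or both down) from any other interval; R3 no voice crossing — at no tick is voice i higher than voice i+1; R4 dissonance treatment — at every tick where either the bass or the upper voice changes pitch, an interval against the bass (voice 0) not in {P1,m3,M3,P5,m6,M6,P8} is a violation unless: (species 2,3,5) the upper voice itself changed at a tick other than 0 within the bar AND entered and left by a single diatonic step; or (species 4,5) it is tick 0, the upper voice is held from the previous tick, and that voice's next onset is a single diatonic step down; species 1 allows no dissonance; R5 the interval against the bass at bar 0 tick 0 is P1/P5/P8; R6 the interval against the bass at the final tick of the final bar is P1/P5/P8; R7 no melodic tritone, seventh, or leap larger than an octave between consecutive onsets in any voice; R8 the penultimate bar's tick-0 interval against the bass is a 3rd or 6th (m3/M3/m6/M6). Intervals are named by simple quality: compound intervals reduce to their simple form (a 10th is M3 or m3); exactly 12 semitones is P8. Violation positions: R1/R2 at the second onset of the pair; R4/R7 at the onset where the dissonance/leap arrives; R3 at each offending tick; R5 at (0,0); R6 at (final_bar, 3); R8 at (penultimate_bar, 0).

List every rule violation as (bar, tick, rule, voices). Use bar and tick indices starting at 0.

(1, 0, R4, (0, 1))
(2, 0, R4, (0, 2))
(3, 0, R2, (0, 1))
(3, 0, R4, (0, 2))
(3, 0, R7, (1,))
(4, 0, R4, (0, 1))
(5, 0, R2, (0, 1))
(5, 0, R2, (1, 2))
(5, 0, R4, (0, 2))
(6, 0, R1, (0, 1))
(6, 0, R4, (0, 2))
(8, 0, R1, (1, 2))

bar 0: v0=A3 v1=A4 v2=E5 downbeat P5
bar 1: v0=B3 v1=F4 v2=D5 downbeat m3
bar 2: v0=A3 v1=F4 v2=G4 downbeat m7
bar 3: v0=B3 v1=B4 v2=C5 downbeat m2
bar 4: v0=D4 v1=E5 v2=F5 downbeat m3
bar 5: v0=C4 v1=G4 v2=D5 downbeat M2
bar 6: v0=E4 v1=B4 v2=D5 downbeat m7
bar 7: v0=B3 v1=G4 v2=D5 downbeat m3
bar 8: v0=A3 v1=A4 v2=E5 downbeat P5
  -> R4 @ bar 1 tick 0 v(0, 1): B3/F4 TT untreated
  -> R4 @ bar 2 tick 0 v(0, 2): A3/G4 m7 untreated
  -> R2 @ bar 3 tick 0 v(0, 1): A3/F4 m6 -> B3/B4 P8 similar
  -> R4 @ bar 3 tick 0 v(0, 2): B3/C5 m2 untreated
  -> R7 @ bar 3 tick 0 v(1,): F4->B4 leap 6st
  -> R4 @ bar 4 tick 0 v(0, 1): D4/E5 M2 untreated
  -> R2 @ bar 5 tick 0 v(0, 1): D4/E5 M2 -> C4/G4 P5 similar
  -> R2 @ bar 5 tick 0 v(1, 2): E5/F5 m2 -> G4/D5 P5 similar
  -> R4 @ bar 5 tick 0 v(0, 2): C4/D5 M2 untreated
  -> R1 @ bar 6 tick 0 v(0, 1): C4/G4 P5 -> E4/B4 P5 similar
  -> R4 @ bar 6 tick 0 v(0, 2): E4/D5 m7 untreated
  -> R1 @ bar 8 tick 0 v(1, 2): G4/D5 P5 -> A4/E5 P5 similar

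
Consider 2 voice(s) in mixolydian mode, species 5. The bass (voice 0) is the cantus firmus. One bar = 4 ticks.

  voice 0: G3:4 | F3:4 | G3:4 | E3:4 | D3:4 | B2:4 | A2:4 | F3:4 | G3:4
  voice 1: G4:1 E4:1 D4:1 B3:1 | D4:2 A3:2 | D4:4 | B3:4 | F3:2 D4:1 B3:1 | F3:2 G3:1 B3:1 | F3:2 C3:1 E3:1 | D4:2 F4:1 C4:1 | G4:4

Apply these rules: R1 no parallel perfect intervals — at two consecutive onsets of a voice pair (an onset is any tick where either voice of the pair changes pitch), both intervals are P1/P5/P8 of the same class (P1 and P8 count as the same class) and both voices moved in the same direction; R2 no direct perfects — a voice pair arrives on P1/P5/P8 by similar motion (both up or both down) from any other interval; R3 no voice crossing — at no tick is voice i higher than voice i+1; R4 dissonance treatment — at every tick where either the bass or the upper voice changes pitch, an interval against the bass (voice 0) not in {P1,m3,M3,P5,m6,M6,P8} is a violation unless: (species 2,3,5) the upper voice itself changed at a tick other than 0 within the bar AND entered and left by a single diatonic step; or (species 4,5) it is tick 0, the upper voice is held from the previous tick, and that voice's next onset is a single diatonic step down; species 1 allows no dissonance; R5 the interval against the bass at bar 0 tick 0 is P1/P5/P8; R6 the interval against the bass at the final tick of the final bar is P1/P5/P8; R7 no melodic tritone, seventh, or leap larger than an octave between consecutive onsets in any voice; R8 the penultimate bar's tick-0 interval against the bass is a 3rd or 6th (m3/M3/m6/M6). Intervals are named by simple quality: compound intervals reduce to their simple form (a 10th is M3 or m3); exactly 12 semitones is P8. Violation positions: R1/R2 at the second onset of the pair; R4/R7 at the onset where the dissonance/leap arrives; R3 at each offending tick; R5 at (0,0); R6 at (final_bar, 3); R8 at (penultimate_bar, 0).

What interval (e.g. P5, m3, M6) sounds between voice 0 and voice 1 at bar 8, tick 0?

voice 0=G3 voice 1=G4 -> P8

P8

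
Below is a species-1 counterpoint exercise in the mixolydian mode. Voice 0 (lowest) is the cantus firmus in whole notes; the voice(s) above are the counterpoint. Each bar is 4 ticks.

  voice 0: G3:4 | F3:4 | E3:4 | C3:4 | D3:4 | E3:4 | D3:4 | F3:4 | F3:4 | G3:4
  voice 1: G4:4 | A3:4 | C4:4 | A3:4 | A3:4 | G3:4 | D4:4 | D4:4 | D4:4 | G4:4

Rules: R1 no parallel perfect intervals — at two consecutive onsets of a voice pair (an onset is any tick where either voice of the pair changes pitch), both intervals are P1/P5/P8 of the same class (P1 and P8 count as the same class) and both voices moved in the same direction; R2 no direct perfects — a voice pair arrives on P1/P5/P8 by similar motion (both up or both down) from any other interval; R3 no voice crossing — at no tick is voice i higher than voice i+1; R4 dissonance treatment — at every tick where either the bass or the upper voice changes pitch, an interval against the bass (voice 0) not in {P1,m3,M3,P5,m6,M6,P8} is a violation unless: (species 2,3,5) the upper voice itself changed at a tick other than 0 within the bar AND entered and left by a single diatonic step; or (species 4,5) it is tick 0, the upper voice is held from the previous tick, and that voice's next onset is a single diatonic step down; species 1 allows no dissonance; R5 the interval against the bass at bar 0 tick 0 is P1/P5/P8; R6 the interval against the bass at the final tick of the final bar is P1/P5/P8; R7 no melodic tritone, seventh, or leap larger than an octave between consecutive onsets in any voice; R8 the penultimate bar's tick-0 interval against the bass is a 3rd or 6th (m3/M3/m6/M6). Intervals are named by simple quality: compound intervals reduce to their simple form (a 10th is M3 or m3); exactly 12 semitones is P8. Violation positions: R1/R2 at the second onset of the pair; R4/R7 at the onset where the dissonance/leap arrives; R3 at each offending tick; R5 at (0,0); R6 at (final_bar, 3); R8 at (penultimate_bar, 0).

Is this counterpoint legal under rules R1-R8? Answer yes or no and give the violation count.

bar 0: v0=G3 v1=G4 (P8)
bar 1: v0=F3 v1=A3 (M3)
bar 2: v0=E3 v1=C4 (m6)
bar 3: v0=C3 v1=A3 (M6)
bar 4: v0=D3 v1=A3 (P5)
bar 5: v0=E3 v1=G3 (m3)
bar 6: v0=D3 v1=D4 (P8)
bar 7: v0=F3 v1=D4 (M6)
bar 8: v0=F3 v1=D4 (M6)
bar 9: v0=G3 v1=G4 (P8)
  R7 @ bar1.0: G4->A3 leap 10st
  R2 @ bar9.0: F3/D4 M6 -> G3/G4 P8 similar

No (2 violations)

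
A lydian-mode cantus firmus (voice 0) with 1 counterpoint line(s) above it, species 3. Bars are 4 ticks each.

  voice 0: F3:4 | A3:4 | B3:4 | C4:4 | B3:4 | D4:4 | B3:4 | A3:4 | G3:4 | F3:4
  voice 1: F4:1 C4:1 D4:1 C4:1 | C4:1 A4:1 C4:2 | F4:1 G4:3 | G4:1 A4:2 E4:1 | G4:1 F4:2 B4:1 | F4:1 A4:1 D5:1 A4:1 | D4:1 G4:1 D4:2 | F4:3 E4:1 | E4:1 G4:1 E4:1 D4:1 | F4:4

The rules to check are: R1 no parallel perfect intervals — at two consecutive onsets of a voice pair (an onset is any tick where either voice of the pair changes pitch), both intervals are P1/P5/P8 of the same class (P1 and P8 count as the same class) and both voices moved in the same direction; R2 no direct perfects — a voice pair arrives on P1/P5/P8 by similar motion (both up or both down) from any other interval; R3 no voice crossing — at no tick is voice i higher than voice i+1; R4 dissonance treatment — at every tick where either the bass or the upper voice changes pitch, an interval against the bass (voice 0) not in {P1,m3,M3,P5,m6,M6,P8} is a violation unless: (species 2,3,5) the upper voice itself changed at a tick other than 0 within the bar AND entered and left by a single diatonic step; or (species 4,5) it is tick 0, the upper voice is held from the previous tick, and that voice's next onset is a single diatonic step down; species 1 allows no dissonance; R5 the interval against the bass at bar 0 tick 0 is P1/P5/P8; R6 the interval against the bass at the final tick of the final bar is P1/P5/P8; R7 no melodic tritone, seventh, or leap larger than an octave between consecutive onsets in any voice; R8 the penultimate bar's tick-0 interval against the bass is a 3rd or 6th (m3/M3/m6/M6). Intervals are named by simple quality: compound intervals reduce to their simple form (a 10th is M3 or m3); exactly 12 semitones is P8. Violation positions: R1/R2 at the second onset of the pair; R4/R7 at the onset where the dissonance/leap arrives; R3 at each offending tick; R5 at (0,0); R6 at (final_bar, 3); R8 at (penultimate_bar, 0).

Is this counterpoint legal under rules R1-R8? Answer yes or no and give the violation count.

No (4 violations)

bar 0: v0=F3 v1=F4 (P8)
bar 1: v0=A3 v1=C4 (m3)
bar 2: v0=B3 v1=F4 (TT)
bar 3: v0=C4 v1=G4 (P5)
bar 4: v0=B3 v1=G4 (m6)
bar 5: v0=D4 v1=F4 (m3)
bar 6: v0=B3 v1=D4 (m3)
bar 7: v0=A3 v1=F4 (m6)
bar 8: v0=G3 v1=E4 (M6)
bar 9: v0=F3 v1=F4 (P8)
  R4 @ bar2.0: B3/F4 TT untreated
  R4 @ bar4.1: B3/F4 TT untreated
  R7 @ bar4.3: F4->B4 leap 6st
  R7 @ bar5.0: B4->F4 leap 6st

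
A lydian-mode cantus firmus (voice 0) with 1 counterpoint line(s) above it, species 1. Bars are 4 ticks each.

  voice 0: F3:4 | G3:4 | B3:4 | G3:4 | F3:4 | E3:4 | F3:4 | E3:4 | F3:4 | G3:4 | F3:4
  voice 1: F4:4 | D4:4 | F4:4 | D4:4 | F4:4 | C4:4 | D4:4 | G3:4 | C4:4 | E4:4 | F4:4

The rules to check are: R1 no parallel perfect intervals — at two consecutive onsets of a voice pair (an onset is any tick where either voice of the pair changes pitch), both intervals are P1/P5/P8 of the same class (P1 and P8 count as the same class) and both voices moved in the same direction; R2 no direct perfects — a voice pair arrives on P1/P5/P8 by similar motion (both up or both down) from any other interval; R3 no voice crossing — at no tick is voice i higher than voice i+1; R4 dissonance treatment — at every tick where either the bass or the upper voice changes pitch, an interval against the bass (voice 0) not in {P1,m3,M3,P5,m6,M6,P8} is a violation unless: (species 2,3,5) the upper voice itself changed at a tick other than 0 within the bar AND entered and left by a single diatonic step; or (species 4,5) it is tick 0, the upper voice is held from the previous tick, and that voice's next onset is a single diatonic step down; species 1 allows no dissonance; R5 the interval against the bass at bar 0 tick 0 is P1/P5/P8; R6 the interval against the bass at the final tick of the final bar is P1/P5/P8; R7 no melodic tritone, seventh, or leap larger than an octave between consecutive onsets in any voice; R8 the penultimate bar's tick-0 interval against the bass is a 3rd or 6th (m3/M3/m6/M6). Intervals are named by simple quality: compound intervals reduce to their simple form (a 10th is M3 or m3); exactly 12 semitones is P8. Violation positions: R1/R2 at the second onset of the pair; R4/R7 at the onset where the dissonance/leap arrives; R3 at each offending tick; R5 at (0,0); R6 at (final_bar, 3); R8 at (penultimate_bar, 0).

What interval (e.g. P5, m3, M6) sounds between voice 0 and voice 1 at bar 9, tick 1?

M6

voice 0=G3 voice 1=E4 -> M6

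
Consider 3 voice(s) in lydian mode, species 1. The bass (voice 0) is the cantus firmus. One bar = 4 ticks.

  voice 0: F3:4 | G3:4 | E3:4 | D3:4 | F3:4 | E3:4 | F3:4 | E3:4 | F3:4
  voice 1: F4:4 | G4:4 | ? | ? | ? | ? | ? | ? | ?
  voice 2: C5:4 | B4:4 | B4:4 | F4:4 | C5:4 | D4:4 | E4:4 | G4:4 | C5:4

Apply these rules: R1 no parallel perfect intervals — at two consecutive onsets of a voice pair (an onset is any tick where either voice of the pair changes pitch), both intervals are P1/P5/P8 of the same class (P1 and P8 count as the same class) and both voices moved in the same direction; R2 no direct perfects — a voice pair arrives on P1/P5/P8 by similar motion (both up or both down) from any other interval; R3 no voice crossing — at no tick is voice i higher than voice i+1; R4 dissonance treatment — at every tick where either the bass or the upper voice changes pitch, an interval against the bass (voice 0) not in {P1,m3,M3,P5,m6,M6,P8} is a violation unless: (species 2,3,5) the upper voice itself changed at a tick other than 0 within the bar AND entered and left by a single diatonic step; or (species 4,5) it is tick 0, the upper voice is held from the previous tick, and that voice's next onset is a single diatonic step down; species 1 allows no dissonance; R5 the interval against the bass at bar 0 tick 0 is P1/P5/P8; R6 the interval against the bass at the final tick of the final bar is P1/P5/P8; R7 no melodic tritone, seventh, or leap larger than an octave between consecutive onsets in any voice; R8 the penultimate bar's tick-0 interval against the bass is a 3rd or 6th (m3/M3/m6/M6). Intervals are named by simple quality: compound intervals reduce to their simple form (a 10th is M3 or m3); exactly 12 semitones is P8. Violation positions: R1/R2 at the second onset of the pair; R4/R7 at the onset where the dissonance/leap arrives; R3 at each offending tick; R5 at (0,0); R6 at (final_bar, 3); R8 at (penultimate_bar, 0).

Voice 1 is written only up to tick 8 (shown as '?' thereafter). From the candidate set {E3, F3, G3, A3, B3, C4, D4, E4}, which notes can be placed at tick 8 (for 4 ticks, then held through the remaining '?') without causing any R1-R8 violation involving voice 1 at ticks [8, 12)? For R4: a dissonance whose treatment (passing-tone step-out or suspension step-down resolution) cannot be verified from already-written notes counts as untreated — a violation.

E3: violates R1,R7
F3: violates R4,R7
G3: legal
A3: violates R4,R7
B3: violates R2
C4: legal
D4: violates R4
E4: violates R1

{C4, G3}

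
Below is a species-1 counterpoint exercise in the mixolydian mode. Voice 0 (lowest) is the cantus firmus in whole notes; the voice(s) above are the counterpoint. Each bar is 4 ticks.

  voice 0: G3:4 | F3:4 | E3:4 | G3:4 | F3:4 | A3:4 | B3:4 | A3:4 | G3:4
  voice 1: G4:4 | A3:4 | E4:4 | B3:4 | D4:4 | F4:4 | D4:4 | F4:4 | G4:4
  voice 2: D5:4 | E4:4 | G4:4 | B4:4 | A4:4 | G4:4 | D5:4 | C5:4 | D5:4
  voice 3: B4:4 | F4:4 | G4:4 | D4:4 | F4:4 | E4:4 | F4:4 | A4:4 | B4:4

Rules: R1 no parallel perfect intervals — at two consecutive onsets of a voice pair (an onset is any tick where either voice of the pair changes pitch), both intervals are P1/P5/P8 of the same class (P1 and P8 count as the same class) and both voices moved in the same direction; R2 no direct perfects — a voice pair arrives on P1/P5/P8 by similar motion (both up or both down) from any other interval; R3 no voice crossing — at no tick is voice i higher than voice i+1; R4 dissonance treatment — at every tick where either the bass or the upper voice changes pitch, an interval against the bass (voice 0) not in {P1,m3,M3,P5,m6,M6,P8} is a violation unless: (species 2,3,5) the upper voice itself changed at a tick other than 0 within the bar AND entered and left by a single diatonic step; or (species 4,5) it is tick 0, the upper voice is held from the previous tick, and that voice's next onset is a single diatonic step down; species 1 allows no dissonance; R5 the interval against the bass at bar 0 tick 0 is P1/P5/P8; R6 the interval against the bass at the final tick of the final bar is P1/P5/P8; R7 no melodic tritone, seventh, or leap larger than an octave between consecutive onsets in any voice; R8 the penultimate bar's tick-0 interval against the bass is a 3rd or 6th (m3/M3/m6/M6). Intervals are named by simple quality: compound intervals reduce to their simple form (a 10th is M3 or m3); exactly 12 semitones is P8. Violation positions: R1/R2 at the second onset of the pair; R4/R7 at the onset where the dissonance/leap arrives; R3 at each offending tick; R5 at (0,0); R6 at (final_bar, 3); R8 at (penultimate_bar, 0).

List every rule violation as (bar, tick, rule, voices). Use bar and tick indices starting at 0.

bar 0: v0=G3 v1=G4 v2=D5 v3=B4 downbeat M3
bar 1: v0=F3 v1=A3 v2=E4 v3=F4 downbeat P8
bar 2: v0=E3 v1=E4 v2=G4 v3=G4 downbeat m3
bar 3: v0=G3 v1=B3 v2=B4 v3=D4 downbeat P5
bar 4: v0=F3 v1=D4 v2=A4 v3=F4 downbeat P8
bar 5: v0=A3 v1=F4 v2=G4 v3=E4 downbeat P5
bar 6: v0=B3 v1=D4 v2=D5 v3=F4 downbeat TT
bar 7: v0=A3 v1=F4 v2=C5 v3=A4 downbeat P8
bar 8: v0=G3 v1=G4 v2=D5 v3=B4 downbeat M3
  -> R3 @ bar 0 tick 0 v(2, 3): D5 above B4
  -> R5 @ bar 0 tick 0 v(0, 3): opens on M3
  -> R3 @ bar 0 tick 1 v(2, 3): D5 above B4
  -> R3 @ bar 0 tick 2 v(2, 3): D5 above B4
  -> R3 @ bar 0 tick 3 v(2, 3): D5 above B4
  -> R1 @ bar 1 tick 0 v(1, 2): G4/D5 P5 -> A3/E4 P5 similar
  -> R2 @ bar 1 tick 0 v(0, 3): G3/B4 M3 -> F3/F4 P8 similar
  -> R4 @ bar 1 tick 0 v(0, 2): F3/E4 M7 untreated
  -> R7 @ bar 1 tick 0 v(1,): G4->A3 leap 10st
  -> R7 @ bar 1 tick 0 v(2,): D5->E4 leap 10st
  -> R7 @ bar 1 tick 0 v(3,): B4->F4 leap 6st
  -> R2 @ bar 2 tick 0 v(2, 3): E4/F4 m2 -> G4/G4 P1 similar
  -> R3 @ bar 3 tick 0 v(2, 3): B4 above D4
  -> R3 @ bar 3 tick 1 v(2, 3): B4 above D4
  -> R3 @ bar 3 tick 2 v(2, 3): B4 above D4
  -> R3 @ bar 3 tick 3 v(2, 3): B4 above D4
  -> R3 @ bar 4 tick 0 v(2, 3): A4 above F4
  -> R3 @ bar 4 tick 1 v(2, 3): A4 above F4
  -> R3 @ bar 4 tick 2 v(2, 3): A4 above F4
  -> R3 @ bar 4 tick 3 v(2, 3): A4 above F4
  -> R3 @ bar 5 tick 0 v(2, 3): G4 above E4
  -> R4 @ bar 5 tick 0 v(0, 2): A3/G4 m7 untreated
  -> R3 @ bar 5 tick 1 v(2, 3): G4 above E4
  -> R3 @ bar 5 tick 2 v(2, 3): G4 above E4
  -> R3 @ bar 5 tick 3 v(2, 3): G4 above E4
  -> R3 @ bar 6 tick 0 v(2, 3): D5 above F4
  -> R4 @ bar 6 tick 0 v(0, 3): B3/F4 TT untreated
  -> R3 @ bar 6 tick 1 v(2, 3): D5 above F4
  -> R3 @ bar 6 tick 2 v(2, 3): D5 above F4
  -> R3 @ bar 6 tick 3 v(2, 3): D5 above F4
  -> R3 @ bar 7 tick 0 v(2, 3): C5 above A4
  -> R8 @ bar 7 tick 0 v(0, 3): penult P8 not 3rd/6th
  -> R3 @ bar 7 tick 1 v(2, 3): C5 above A4
  -> R3 @ bar 7 tick 2 v(2, 3): C5 above A4
  -> R3 @ bar 7 tick 3 v(2, 3): C5 above A4
  -> R1 @ bar 8 tick 0 v(1, 2): F4/C5 P5 -> G4/D5 P5 similar
  -> R3 @ bar 8 tick 0 v(2, 3): D5 above B4
  -> R3 @ bar 8 tick 1 v(2, 3): D5 above B4
  -> R3 @ bar 8 tick 2 v(2, 3): D5 above B4
  -> R3 @ bar 8 tick 3 v(2, 3): D5 above B4
  -> R6 @ bar 8 tick 3 v(0, 3): closes on M3

(0, 0, R3, (2, 3))
(0, 0, R5, (0, 3))
(0, 1, R3, (2, 3))
(0, 2, R3, (2, 3))
(0, 3, R3, (2, 3))
(1, 0, R1, (1, 2))
(1, 0, R2, (0, 3))
(1, 0, R4, (0, 2))
(1, 0, R7, (1,))
(1, 0, R7, (2,))
(1, 0, R7, (3,))
(2, 0, R2, (2, 3))
(3, 0, R3, (2, 3))
(3, 1, R3, (2, 3))
(3, 2, R3, (2, 3))
(3, 3, R3, (2, 3))
(4, 0, R3, (2, 3))
(4, 1, R3, (2, 3))
(4, 2, R3, (2, 3))
(4, 3, R3, (2, 3))
(5, 0, R3, (2, 3))
(5, 0, R4, (0, 2))
(5, 1, R3, (2, 3))
(5, 2, R3, (2, 3))
(5, 3, R3, (2, 3))
(6, 0, R3, (2, 3))
(6, 0, R4, (0, 3))
(6, 1, R3, (2, 3))
(6, 2, R3, (2, 3))
(6, 3, R3, (2, 3))
(7, 0, R3, (2, 3))
(7, 0, R8, (0, 3))
(7, 1, R3, (2, 3))
(7, 2, R3, (2, 3))
(7, 3, R3, (2, 3))
(8, 0, R1, (1, 2))
(8, 0, R3, (2, 3))
(8, 1, R3, (2, 3))
(8, 2, R3, (2, 3))
(8, 3, R3, (2, 3))
(8, 3, R6, (0, 3))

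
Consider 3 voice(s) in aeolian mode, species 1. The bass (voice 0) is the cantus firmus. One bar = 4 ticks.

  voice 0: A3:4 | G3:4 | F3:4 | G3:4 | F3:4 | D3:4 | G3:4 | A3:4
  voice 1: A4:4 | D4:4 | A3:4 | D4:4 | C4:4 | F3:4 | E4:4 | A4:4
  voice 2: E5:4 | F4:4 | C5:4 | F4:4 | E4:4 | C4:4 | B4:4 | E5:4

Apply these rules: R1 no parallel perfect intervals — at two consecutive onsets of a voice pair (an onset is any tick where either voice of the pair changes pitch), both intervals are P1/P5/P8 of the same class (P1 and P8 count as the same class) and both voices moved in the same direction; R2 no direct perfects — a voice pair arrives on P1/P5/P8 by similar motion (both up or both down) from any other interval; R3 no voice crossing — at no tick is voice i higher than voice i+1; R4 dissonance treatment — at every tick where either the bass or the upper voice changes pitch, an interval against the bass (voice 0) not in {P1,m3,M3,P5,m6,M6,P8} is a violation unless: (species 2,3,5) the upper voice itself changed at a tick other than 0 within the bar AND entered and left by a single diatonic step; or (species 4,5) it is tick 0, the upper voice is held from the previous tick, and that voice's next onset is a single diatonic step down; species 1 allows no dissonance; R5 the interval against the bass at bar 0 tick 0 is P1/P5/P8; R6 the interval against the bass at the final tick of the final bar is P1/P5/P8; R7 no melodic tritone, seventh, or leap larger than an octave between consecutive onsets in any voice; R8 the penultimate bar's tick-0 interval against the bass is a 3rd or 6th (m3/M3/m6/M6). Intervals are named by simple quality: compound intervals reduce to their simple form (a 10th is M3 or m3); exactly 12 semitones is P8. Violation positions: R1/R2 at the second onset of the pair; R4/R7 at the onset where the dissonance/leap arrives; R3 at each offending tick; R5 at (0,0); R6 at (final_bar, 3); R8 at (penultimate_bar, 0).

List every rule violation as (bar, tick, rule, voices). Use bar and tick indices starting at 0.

(1, 0, R2, (0, 1))
(1, 0, R4, (0, 2))
(1, 0, R7, (2,))
(3, 0, R2, (0, 1))
(3, 0, R4, (0, 2))
(4, 0, R1, (0, 1))
(4, 0, R4, (0, 2))
(5, 0, R2, (1, 2))
(5, 0, R4, (0, 2))
(6, 0, R1, (1, 2))
(6, 0, R7, (1,))
(6, 0, R7, (2,))
(7, 0, R1, (1, 2))
(7, 0, R2, (0, 1))
(7, 0, R2, (0, 2))

bar 0: v0=A3 v1=A4 v2=E5 downbeat P5
bar 1: v0=G3 v1=D4 v2=F4 downbeat m7
bar 2: v0=F3 v1=A3 v2=C5 downbeat P5
bar 3: v0=G3 v1=D4 v2=F4 downbeat m7
bar 4: v0=F3 v1=C4 v2=E4 downbeat M7
bar 5: v0=D3 v1=F3 v2=C4 downbeat m7
bar 6: v0=G3 v1=E4 v2=B4 downbeat M3
bar 7: v0=A3 v1=A4 v2=E5 downbeat P5
  -> R2 @ bar 1 tick 0 v(0, 1): A3/A4 P8 -> G3/D4 P5 similar
  -> R4 @ bar 1 tick 0 v(0, 2): G3/F4 m7 untreated
  -> R7 @ bar 1 tick 0 v(2,): E5->F4 leap 11st
  -> R2 @ bar 3 tick 0 v(0, 1): F3/A3 M3 -> G3/D4 P5 similar
  -> R4 @ bar 3 tick 0 v(0, 2): G3/F4 m7 untreated
  -> R1 @ bar 4 tick 0 v(0, 1): G3/D4 P5 -> F3/C4 P5 similar
  -> R4 @ bar 4 tick 0 v(0, 2): F3/E4 M7 untreated
  -> R2 @ bar 5 tick 0 v(1, 2): C4/E4 M3 -> F3/C4 P5 similar
  -> R4 @ bar 5 tick 0 v(0, 2): D3/C4 m7 untreated
  -> R1 @ bar 6 tick 0 v(1, 2): F3/C4 P5 -> E4/B4 P5 similar
  -> R7 @ bar 6 tick 0 v(1,): F3->E4 leap 11st
  -> R7 @ bar 6 tick 0 v(2,): C4->B4 leap 11st
  -> R1 @ bar 7 tick 0 v(1, 2): E4/B4 P5 -> A4/E5 P5 similar
  -> R2 @ bar 7 tick 0 v(0, 1): G3/E4 M6 -> A3/A4 P8 similar
  -> R2 @ bar 7 tick 0 v(0, 2): G3/B4 M3 -> A3/E5 P5 similar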